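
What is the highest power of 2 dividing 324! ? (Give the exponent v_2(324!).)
v_2(324!) = 321

Legendre's formula: v_p(n!) = Σ_{k ≥ 1} ⌊n / p^k⌋. For p = 2, n = 324, the terms are:
  ⌊324/2^1⌋ = ⌊324/2⌋ = 162
  ⌊324/2^2⌋ = ⌊324/4⌋ = 81
  ⌊324/2^3⌋ = ⌊324/8⌋ = 40
  ⌊324/2^4⌋ = ⌊324/16⌋ = 20
  ⌊324/2^5⌋ = ⌊324/32⌋ = 10
  ⌊324/2^6⌋ = ⌊324/64⌋ = 5
  ⌊324/2^7⌋ = ⌊324/128⌋ = 2
  ⌊324/2^8⌋ = ⌊324/256⌋ = 1
(the next term ⌊324/2^9⌋ = 0, terminating the sum). Summing: v_2(324!) = 162 + 81 + 40 + 20 + 10 + 5 + 2 + 1 = 321.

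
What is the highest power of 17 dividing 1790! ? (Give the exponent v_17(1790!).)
v_17(1790!) = 111

Legendre's formula: v_p(n!) = Σ_{k ≥ 1} ⌊n / p^k⌋. For p = 17, n = 1790, the terms are:
  ⌊1790/17^1⌋ = ⌊1790/17⌋ = 105
  ⌊1790/17^2⌋ = ⌊1790/289⌋ = 6
(the next term ⌊1790/17^3⌋ = 0, terminating the sum). Summing: v_17(1790!) = 105 + 6 = 111.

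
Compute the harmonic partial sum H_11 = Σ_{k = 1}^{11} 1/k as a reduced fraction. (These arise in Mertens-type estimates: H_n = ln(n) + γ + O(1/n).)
H_11 = 83711/27720

Direct summation: H_11 = 1 + 1/2 + ... + 1/11. The least common denominator is lcm(1, ..., 11) = 27720; over this denominator the numerator is 27720 + 13860 + 9240 + 6930 + 5544 + 4620 + 3960 + 3465 + 3080 + 2772 + 2520 = 83711, so H_11 = 83711/27720 (already in lowest terms) ≈ 3.01988. (The PNT-adjacent estimate ln(11) + γ ≈ 2.97511 matches within O(1/n).)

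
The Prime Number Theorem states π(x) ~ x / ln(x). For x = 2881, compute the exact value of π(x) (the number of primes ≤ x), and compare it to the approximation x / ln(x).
π(2881) = 417;  x/ln(x) ≈ 361.67;  relative error ≈ 13.27%.

Directly count primes up to 2881: π(2881) = 417. The PNT approximation gives 2881/ln(2881) ≈ 2881/7.96589 ≈ 361.67. Relative error (π(x) − x/ln(x)) / π(x) ≈ 13.27%; the approximation is known to undercount slightly (Li(x) is a better estimate).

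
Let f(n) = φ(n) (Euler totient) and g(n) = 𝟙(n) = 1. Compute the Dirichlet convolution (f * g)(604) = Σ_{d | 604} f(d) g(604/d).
(φ * 𝟙)(604) = 604

Divisors of 604: [1, 2, 4, 151, 302, 604]. For each d | 604:
  d = 1: φ(1) · 𝟙(604/1) = 1 · 1 = 1
  d = 2: φ(2) · 𝟙(604/2) = 1 · 1 = 1
  d = 4: φ(4) · 𝟙(604/4) = 2 · 1 = 2
  d = 151: φ(151) · 𝟙(604/151) = 150 · 1 = 150
  d = 302: φ(302) · 𝟙(604/302) = 150 · 1 = 150
  d = 604: φ(604) · 𝟙(604/604) = 300 · 1 = 300
Summing: (φ * 𝟙)(604) = 1 + 1 + 2 + 150 + 150 + 300 = 604.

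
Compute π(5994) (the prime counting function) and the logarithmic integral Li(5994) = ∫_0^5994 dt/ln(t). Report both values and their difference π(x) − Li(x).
π(5994) = 783;  Li(5994) ≈ 799.72;  π(x) − Li(x) ≈ -16.72.

Direct count of primes ≤ 5994 gives π(5994) = 783. Numerical evaluation of the logarithmic integral gives Li(5994) ≈ 799.72. The difference π(x) − Li(x) ≈ -16.72 is typically negative for small/moderate x (Li(x) overestimates), though Littlewood's theorem shows this sign changes infinitely often.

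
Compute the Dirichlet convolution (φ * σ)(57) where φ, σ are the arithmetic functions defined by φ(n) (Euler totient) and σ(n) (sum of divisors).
(φ * σ)(57) = 228

Divisors of 57: [1, 3, 19, 57]. For each d | 57:
  d = 1: φ(1) · σ(57/1) = 1 · 80 = 80
  d = 3: φ(3) · σ(57/3) = 2 · 20 = 40
  d = 19: φ(19) · σ(57/19) = 18 · 4 = 72
  d = 57: φ(57) · σ(57/57) = 36 · 1 = 36
Summing: (φ * σ)(57) = 80 + 40 + 72 + 36 = 228.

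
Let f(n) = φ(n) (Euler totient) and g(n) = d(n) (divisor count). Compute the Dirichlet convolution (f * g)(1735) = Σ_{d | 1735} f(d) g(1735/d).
(φ * d)(1735) = 2088

Divisors of 1735: [1, 5, 347, 1735]. For each d | 1735:
  d = 1: φ(1) · d(1735/1) = 1 · 4 = 4
  d = 5: φ(5) · d(1735/5) = 4 · 2 = 8
  d = 347: φ(347) · d(1735/347) = 346 · 2 = 692
  d = 1735: φ(1735) · d(1735/1735) = 1384 · 1 = 1384
Summing: (φ * d)(1735) = 4 + 8 + 692 + 1384 = 2088.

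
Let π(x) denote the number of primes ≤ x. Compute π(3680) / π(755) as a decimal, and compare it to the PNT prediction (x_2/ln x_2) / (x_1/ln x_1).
π(3680)/π(755) = 514/133 ≈ 3.8647;  PNT prediction ≈ 3.9339.

π(755) = 133 and π(3680) = 514, so π(3680)/π(755) ≈ 3.8647. The PNT-predicted ratio is (3680/ln(3680)) / (755/ln(755)) ≈ 3.9339. The two agree to within a few percent, as expected.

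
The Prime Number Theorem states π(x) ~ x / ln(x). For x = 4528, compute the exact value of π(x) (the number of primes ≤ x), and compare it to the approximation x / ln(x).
π(4528) = 615;  x/ln(x) ≈ 537.89;  relative error ≈ 12.54%.

Directly count primes up to 4528: π(4528) = 615. The PNT approximation gives 4528/ln(4528) ≈ 4528/8.41804 ≈ 537.89. Relative error (π(x) − x/ln(x)) / π(x) ≈ 12.54%; the approximation is known to undercount slightly (Li(x) is a better estimate).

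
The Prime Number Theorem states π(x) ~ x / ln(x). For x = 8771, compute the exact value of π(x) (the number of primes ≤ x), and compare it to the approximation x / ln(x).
π(8771) = 1093;  x/ln(x) ≈ 966.05;  relative error ≈ 11.61%.

Directly count primes up to 8771: π(8771) = 1093. The PNT approximation gives 8771/ln(8771) ≈ 8771/9.07921 ≈ 966.05. Relative error (π(x) − x/ln(x)) / π(x) ≈ 11.61%; the approximation is known to undercount slightly (Li(x) is a better estimate).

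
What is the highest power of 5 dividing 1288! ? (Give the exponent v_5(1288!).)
v_5(1288!) = 320

Legendre's formula: v_p(n!) = Σ_{k ≥ 1} ⌊n / p^k⌋. For p = 5, n = 1288, the terms are:
  ⌊1288/5^1⌋ = ⌊1288/5⌋ = 257
  ⌊1288/5^2⌋ = ⌊1288/25⌋ = 51
  ⌊1288/5^3⌋ = ⌊1288/125⌋ = 10
  ⌊1288/5^4⌋ = ⌊1288/625⌋ = 2
(the next term ⌊1288/5^5⌋ = 0, terminating the sum). Summing: v_5(1288!) = 257 + 51 + 10 + 2 = 320.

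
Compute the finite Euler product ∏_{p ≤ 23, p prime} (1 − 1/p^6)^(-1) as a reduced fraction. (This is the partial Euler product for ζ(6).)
∏ = 7921457489978054880231124911875/7786417203783354362865572118528

The primes p ≤ 23 are [2, 3, 5, 7, 11, 13, 17, 19, 23]. For each prime, (1 − 1/p^6)^(-1) = p^6 / (p^6 − 1). The product is (1 − 1/2^6)^(-1), (1 − 1/3^6)^(-1), (1 − 1/5^6)^(-1), (1 − 1/7^6)^(-1), (1 − 1/11^6)^(-1), (1 − 1/13^6)^(-1), (1 − 1/17^6)^(-1), (1 − 1/19^6)^(-1), (1 − 1/23^6)^(-1) = ∏ p^6 / (p^6 − 1) = 7921457489978054880231124911875/7786417203783354362865572118528.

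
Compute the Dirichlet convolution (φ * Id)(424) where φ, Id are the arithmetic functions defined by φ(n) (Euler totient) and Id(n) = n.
(φ * Id)(424) = 2100

Divisors of 424: [1, 2, 4, 8, 53, 106, 212, 424]. For each d | 424:
  d = 1: φ(1) · Id(424/1) = 1 · 424 = 424
  d = 2: φ(2) · Id(424/2) = 1 · 212 = 212
  d = 4: φ(4) · Id(424/4) = 2 · 106 = 212
  d = 8: φ(8) · Id(424/8) = 4 · 53 = 212
  d = 53: φ(53) · Id(424/53) = 52 · 8 = 416
  d = 106: φ(106) · Id(424/106) = 52 · 4 = 208
  d = 212: φ(212) · Id(424/212) = 104 · 2 = 208
  d = 424: φ(424) · Id(424/424) = 208 · 1 = 208
Summing: (φ * Id)(424) = 424 + 212 + 212 + 212 + 416 + 208 + 208 + 208 = 2100.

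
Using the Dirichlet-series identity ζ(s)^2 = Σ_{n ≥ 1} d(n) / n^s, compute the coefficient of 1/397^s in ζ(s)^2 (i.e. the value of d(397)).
d(397) = 2

ζ(s)^2 = (Σ 1/m^s)(Σ 1/k^s). The coefficient of 1/n^s in the product is the number of ordered pairs (m, k) with mk = n, which equals d(n). For n = 397, divisors are [1, 397], so d(397) = 2.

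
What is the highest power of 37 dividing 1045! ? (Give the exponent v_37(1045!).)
v_37(1045!) = 28

Legendre's formula: v_p(n!) = Σ_{k ≥ 1} ⌊n / p^k⌋. For p = 37, n = 1045, the terms are:
  ⌊1045/37^1⌋ = ⌊1045/37⌋ = 28
(the next term ⌊1045/37^2⌋ = 0, terminating the sum). Summing: v_37(1045!) = 28 = 28.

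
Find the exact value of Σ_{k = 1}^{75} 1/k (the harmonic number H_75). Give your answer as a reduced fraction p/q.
H_75 = 670758981768141571449624262218133/136851726813476721146087646859200

Direct summation: H_75 = 1 + 1/2 + ... + 1/75. The least common denominator is lcm(1, ..., 75) = 410555180440430163438262940577600; over this denominator the numerator is 410555180440430163438262940577600 + 205277590220215081719131470288800 + 136851726813476721146087646859200 + 102638795110107540859565735144400 + 82111036088086032687652588115520 + 68425863406738360573043823429600 + 58650740062918594776894705796800 + 51319397555053770429782867572200 + 45617242271158907048695882286400 + 41055518044043016343826294057760 + 37323198221857287585296630961600 + 34212931703369180286521911714800 + 31581167726186935649097149275200 + 29325370031459297388447352898400 + 27370345362695344229217529371840 + 25659698777526885214891433786100 + 24150304731790009614015467092800 + 22808621135579453524347941143200 + 21608167391601587549382260030400 + 20527759022021508171913147028880 + 19550246687639531592298235265600 + 18661599110928643792648315480800 + 17850225236540441888620127851200 + 17106465851684590143260955857400 + 16422207217617206537530517623104 + 15790583863093467824548574637600 + 15205747423719635682898627428800 + 14662685015729648694223676449200 + 14157075187601040118560791054400 + 13685172681347672114608764685920 + 13243715498078392368976223889600 + 12829849388763442607445716893050 + 12441066073952429195098876987200 + 12075152365895004807007733546400 + 11730148012583718955378941159360 + 11404310567789726762173970571600 + 11096085957849463876709809204800 + 10804083695800793774691130015200 + 10527055908728978549699049758400 + 10263879511010754085956573514440 + 10013540986351955205811291233600 + 9775123343819765796149117632800 + 9547794893963492172982859083200 + 9330799555464321896324157740400 + 9123448454231781409739176457280 + 8925112618270220944310063925600 + 8735216605115535392303466820800 + 8553232925842295071630477928700 + 8378677151845513539556386542400 + 8211103608808603268765258811552 + 8050101577263336538005155697600 + 7895291931546733912274287318800 + 7746324159253399310155904539200 + 7602873711859817841449313714400 + 7464639644371457517059326192320 + 7331342507864824347111838224600 + 7202722463867195849794086676800 + 7078537593800520059280395527200 + 6958562380346273956580727806400 + 6842586340673836057304382342960 + 6730412794105412515381359681600 + 6621857749039196184488111944800 + 6516748895879843864099411755200 + 6414924694381721303722858446525 + 6316233545237387129819429855040 + 6220533036976214597549438493600 + 6127689260304927812511387172800 + 6037576182947502403503866773200 + 5950075078846813962873375950400 + 5865074006291859477689470579680 + 5782467330146903710398069585600 + 5702155283894863381086985285800 + 5624043567677125526551547131200 + 5548042978924731938354904602400 + 5474069072539068845843505874368 = 2012276945304424714348872786654399, so H_75 = 2012276945304424714348872786654399/410555180440430163438262940577600; reducing by gcd(2012276945304424714348872786654399, 410555180440430163438262940577600) = 3 gives 670758981768141571449624262218133/136851726813476721146087646859200 ≈ 4.90136. (The PNT-adjacent estimate ln(75) + γ ≈ 4.89470 matches within O(1/n).)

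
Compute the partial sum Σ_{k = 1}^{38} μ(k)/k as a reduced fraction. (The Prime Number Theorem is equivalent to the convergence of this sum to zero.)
Σ μ(k)/k = 184344882947/7420738134810

Values of μ(k) for 1 ≤ k ≤ 38: μ(1) = 1, μ(2) = -1, μ(3) = -1, μ(5) = -1, μ(6) = 1, μ(7) = -1, μ(10) = 1, μ(11) = -1, μ(13) = -1, μ(14) = 1, μ(15) = 1, μ(17) = -1, μ(19) = -1, μ(21) = 1, μ(22) = 1, μ(23) = -1, μ(26) = 1, μ(29) = -1, μ(30) = -1, μ(31) = -1, μ(33) = 1, μ(34) = 1, μ(35) = 1, μ(37) = -1, μ(38) = 1, with μ = 0 on non-squarefree integers. Summing μ(k)/k for k where μ(k) ≠ 0 gives 184344882947/7420738134810 ≈ 0.0248. (PNT ⟺ this sum → 0 as n → ∞.)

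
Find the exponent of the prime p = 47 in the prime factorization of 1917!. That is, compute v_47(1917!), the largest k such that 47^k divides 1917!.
v_47(1917!) = 40

Legendre's formula: v_p(n!) = Σ_{k ≥ 1} ⌊n / p^k⌋. For p = 47, n = 1917, the terms are:
  ⌊1917/47^1⌋ = ⌊1917/47⌋ = 40
(the next term ⌊1917/47^2⌋ = 0, terminating the sum). Summing: v_47(1917!) = 40 = 40.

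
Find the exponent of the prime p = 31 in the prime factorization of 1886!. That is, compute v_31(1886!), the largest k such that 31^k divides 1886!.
v_31(1886!) = 61

Legendre's formula: v_p(n!) = Σ_{k ≥ 1} ⌊n / p^k⌋. For p = 31, n = 1886, the terms are:
  ⌊1886/31^1⌋ = ⌊1886/31⌋ = 60
  ⌊1886/31^2⌋ = ⌊1886/961⌋ = 1
(the next term ⌊1886/31^3⌋ = 0, terminating the sum). Summing: v_31(1886!) = 60 + 1 = 61.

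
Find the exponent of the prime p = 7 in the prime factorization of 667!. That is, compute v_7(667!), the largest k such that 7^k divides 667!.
v_7(667!) = 109

Legendre's formula: v_p(n!) = Σ_{k ≥ 1} ⌊n / p^k⌋. For p = 7, n = 667, the terms are:
  ⌊667/7^1⌋ = ⌊667/7⌋ = 95
  ⌊667/7^2⌋ = ⌊667/49⌋ = 13
  ⌊667/7^3⌋ = ⌊667/343⌋ = 1
(the next term ⌊667/7^4⌋ = 0, terminating the sum). Summing: v_7(667!) = 95 + 13 + 1 = 109.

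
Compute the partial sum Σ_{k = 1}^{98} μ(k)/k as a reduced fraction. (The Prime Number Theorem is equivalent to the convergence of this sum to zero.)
Σ μ(k)/k = 11962644395524974654034383169459538/384261327324253070792183691221959345

Values of μ(k) for 1 ≤ k ≤ 98: μ(1) = 1, μ(2) = -1, μ(3) = -1, μ(5) = -1, μ(6) = 1, μ(7) = -1, μ(10) = 1, μ(11) = -1, μ(13) = -1, μ(14) = 1, μ(15) = 1, μ(17) = -1, μ(19) = -1, μ(21) = 1, μ(22) = 1, μ(23) = -1, μ(26) = 1, μ(29) = -1, μ(30) = -1, μ(31) = -1, μ(33) = 1, μ(34) = 1, μ(35) = 1, μ(37) = -1, μ(38) = 1, μ(39) = 1, μ(41) = -1, μ(42) = -1, μ(43) = -1, μ(46) = 1, μ(47) = -1, μ(51) = 1, μ(53) = -1, μ(55) = 1, μ(57) = 1, μ(58) = 1, μ(59) = -1, μ(61) = -1, μ(62) = 1, μ(65) = 1, μ(66) = -1, μ(67) = -1, μ(69) = 1, μ(70) = -1, μ(71) = -1, μ(73) = -1, μ(74) = 1, μ(77) = 1, μ(78) = -1, μ(79) = -1, μ(82) = 1, μ(83) = -1, μ(85) = 1, μ(86) = 1, μ(87) = 1, μ(89) = -1, μ(91) = 1, μ(93) = 1, μ(94) = 1, μ(95) = 1, μ(97) = -1, with μ = 0 on non-squarefree integers. Summing μ(k)/k for k where μ(k) ≠ 0 gives 11962644395524974654034383169459538/384261327324253070792183691221959345 ≈ 0.0311. (PNT ⟺ this sum → 0 as n → ∞.)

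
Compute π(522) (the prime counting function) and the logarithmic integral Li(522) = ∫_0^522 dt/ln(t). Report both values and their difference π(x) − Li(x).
π(522) = 98;  Li(522) ≈ 105.32;  π(x) − Li(x) ≈ -7.32.

Direct count of primes ≤ 522 gives π(522) = 98. Numerical evaluation of the logarithmic integral gives Li(522) ≈ 105.32. The difference π(x) − Li(x) ≈ -7.32 is typically negative for small/moderate x (Li(x) overestimates), though Littlewood's theorem shows this sign changes infinitely often.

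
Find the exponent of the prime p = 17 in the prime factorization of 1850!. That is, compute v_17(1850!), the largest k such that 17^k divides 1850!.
v_17(1850!) = 114

Legendre's formula: v_p(n!) = Σ_{k ≥ 1} ⌊n / p^k⌋. For p = 17, n = 1850, the terms are:
  ⌊1850/17^1⌋ = ⌊1850/17⌋ = 108
  ⌊1850/17^2⌋ = ⌊1850/289⌋ = 6
(the next term ⌊1850/17^3⌋ = 0, terminating the sum). Summing: v_17(1850!) = 108 + 6 = 114.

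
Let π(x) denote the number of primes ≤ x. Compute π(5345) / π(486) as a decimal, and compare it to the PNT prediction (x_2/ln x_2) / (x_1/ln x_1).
π(5345)/π(486) = 706/92 ≈ 7.6739;  PNT prediction ≈ 7.9259.

π(486) = 92 and π(5345) = 706, so π(5345)/π(486) ≈ 7.6739. The PNT-predicted ratio is (5345/ln(5345)) / (486/ln(486)) ≈ 7.9259. The two agree to within a few percent, as expected.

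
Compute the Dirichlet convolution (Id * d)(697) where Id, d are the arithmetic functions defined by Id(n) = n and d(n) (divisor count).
(Id * d)(697) = 817

Divisors of 697: [1, 17, 41, 697]. For each d | 697:
  d = 1: Id(1) · d(697/1) = 1 · 4 = 4
  d = 17: Id(17) · d(697/17) = 17 · 2 = 34
  d = 41: Id(41) · d(697/41) = 41 · 2 = 82
  d = 697: Id(697) · d(697/697) = 697 · 1 = 697
Summing: (Id * d)(697) = 4 + 34 + 82 + 697 = 817.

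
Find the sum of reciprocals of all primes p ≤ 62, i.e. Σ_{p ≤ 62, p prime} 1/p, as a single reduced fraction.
Σ 1/p = 201015517717077830328949/117288381359406970983270

π(62) = 18, so the primes ≤ 62 are [2, 3, 5, 7, 11, 13, 17, 19, 23, 29, 31, 37, 41, 43, 47, 53, 59, 61]. Summing 1/p over these primes: 201015517717077830328949/117288381359406970983270 ≈ 1.7139. Mertens estimate ln ln(62) + 0.2615 ≈ 1.6791.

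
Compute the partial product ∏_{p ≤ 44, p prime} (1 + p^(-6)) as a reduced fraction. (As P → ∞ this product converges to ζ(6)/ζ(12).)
∏ = 1359712698137872510059489328104656331148295030771712937358491632747920000/1336862024495300077504819810119357413472366273194284637902602168232026717

The primes p ≤ 44 are [2, 3, 5, 7, 11, 13, 17, 19, 23, 29, 31, 37, 41, 43]. For each, (1 + 1/p^6) = (p^6 + 1)/p^6. Multiplying these fractions over p ∈ [2, 3, 5, 7, 11, 13, 17, 19, 23, 29, 31, 37, 41, 43] gives 1359712698137872510059489328104656331148295030771712937358491632747920000/1336862024495300077504819810119357413472366273194284637902602168232026717. (In the limit P → ∞ this tends to ζ(6)/ζ(12).)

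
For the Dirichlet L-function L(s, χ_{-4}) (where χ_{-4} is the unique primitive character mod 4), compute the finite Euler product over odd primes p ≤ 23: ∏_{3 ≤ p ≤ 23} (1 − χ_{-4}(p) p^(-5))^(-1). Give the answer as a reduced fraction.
∏ = 19221914719363107239019289471588875/19296053991287416836128860852453376

The odd primes p ≤ 23 are [3, 5, 7, 11, 13, 17, 19, 23]. For each, χ(p) = 1 if p ≡ 1 mod 4, χ(p) = −1 if p ≡ 3 mod 4. Taking (1 − χ(p)/p^5)^(-1) = p^5/(p^5 − χ(p)): (1 − (-1)/3^5)^(-1) · (1 − (1)/5^5)^(-1) · (1 − (-1)/7^5)^(-1) · (1 − (-1)/11^5)^(-1) · (1 − (1)/13^5)^(-1) · (1 − (1)/17^5)^(-1) · (1 − (-1)/19^5)^(-1) · (1 − (-1)/23^5)^(-1) = 19221914719363107239019289471588875/19296053991287416836128860852453376.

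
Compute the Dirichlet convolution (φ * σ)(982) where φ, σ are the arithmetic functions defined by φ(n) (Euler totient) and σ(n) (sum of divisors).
(φ * σ)(982) = 3928

Divisors of 982: [1, 2, 491, 982]. For each d | 982:
  d = 1: φ(1) · σ(982/1) = 1 · 1476 = 1476
  d = 2: φ(2) · σ(982/2) = 1 · 492 = 492
  d = 491: φ(491) · σ(982/491) = 490 · 3 = 1470
  d = 982: φ(982) · σ(982/982) = 490 · 1 = 490
Summing: (φ * σ)(982) = 1476 + 492 + 1470 + 490 = 3928.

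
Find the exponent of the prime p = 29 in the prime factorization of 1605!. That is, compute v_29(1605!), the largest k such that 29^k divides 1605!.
v_29(1605!) = 56

Legendre's formula: v_p(n!) = Σ_{k ≥ 1} ⌊n / p^k⌋. For p = 29, n = 1605, the terms are:
  ⌊1605/29^1⌋ = ⌊1605/29⌋ = 55
  ⌊1605/29^2⌋ = ⌊1605/841⌋ = 1
(the next term ⌊1605/29^3⌋ = 0, terminating the sum). Summing: v_29(1605!) = 55 + 1 = 56.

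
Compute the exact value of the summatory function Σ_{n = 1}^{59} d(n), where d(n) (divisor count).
Σ_{n ≤ 59} d(n) = 249

Compute d(n) for each 1 ≤ n ≤ 59: d(1) = 1, d(2) = 2, d(3) = 2, d(4) = 3, d(5) = 2, d(6) = 4, d(7) = 2, d(8) = 4, d(9) = 3, d(10) = 4, d(11) = 2, d(12) = 6, d(13) = 2, d(14) = 4, d(15) = 4, d(16) = 5, d(17) = 2, d(18) = 6, d(19) = 2, d(20) = 6, d(21) = 4, d(22) = 4, d(23) = 2, d(24) = 8, d(25) = 3, d(26) = 4, d(27) = 4, d(28) = 6, d(29) = 2, d(30) = 8, d(31) = 2, d(32) = 6, d(33) = 4, d(34) = 4, d(35) = 4, d(36) = 9, d(37) = 2, d(38) = 4, d(39) = 4, d(40) = 8, d(41) = 2, d(42) = 8, d(43) = 2, d(44) = 6, d(45) = 6, d(46) = 4, d(47) = 2, d(48) = 10, d(49) = 3, d(50) = 6, d(51) = 4, d(52) = 6, d(53) = 2, d(54) = 8, d(55) = 4, d(56) = 8, d(57) = 4, d(58) = 4, d(59) = 2. Summing all 59 values: 249. (Dirichlet's divisor formula: Σ_{n ≤ x} d(n) = x ln(x) + (2γ − 1) x + O(√x). For x = 59, the asymptotic estimate is ≈ 249.69.)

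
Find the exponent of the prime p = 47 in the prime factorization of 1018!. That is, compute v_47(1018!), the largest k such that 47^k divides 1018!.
v_47(1018!) = 21

Legendre's formula: v_p(n!) = Σ_{k ≥ 1} ⌊n / p^k⌋. For p = 47, n = 1018, the terms are:
  ⌊1018/47^1⌋ = ⌊1018/47⌋ = 21
(the next term ⌊1018/47^2⌋ = 0, terminating the sum). Summing: v_47(1018!) = 21 = 21.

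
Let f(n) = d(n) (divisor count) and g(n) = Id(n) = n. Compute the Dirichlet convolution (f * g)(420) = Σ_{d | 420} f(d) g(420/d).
(d * Id)(420) = 3465

Divisors of 420: [1, 2, 3, 4, 5, 6, 7, 10, 12, 14, 15, 20, 21, 28, 30, 35, 42, 60, 70, 84, 105, 140, 210, 420]. For each d | 420:
  d = 1: d(1) · Id(420/1) = 1 · 420 = 420
  d = 2: d(2) · Id(420/2) = 2 · 210 = 420
  d = 3: d(3) · Id(420/3) = 2 · 140 = 280
  d = 4: d(4) · Id(420/4) = 3 · 105 = 315
  d = 5: d(5) · Id(420/5) = 2 · 84 = 168
  d = 6: d(6) · Id(420/6) = 4 · 70 = 280
  d = 7: d(7) · Id(420/7) = 2 · 60 = 120
  d = 10: d(10) · Id(420/10) = 4 · 42 = 168
  d = 12: d(12) · Id(420/12) = 6 · 35 = 210
  d = 14: d(14) · Id(420/14) = 4 · 30 = 120
  d = 15: d(15) · Id(420/15) = 4 · 28 = 112
  d = 20: d(20) · Id(420/20) = 6 · 21 = 126
  d = 21: d(21) · Id(420/21) = 4 · 20 = 80
  d = 28: d(28) · Id(420/28) = 6 · 15 = 90
  d = 30: d(30) · Id(420/30) = 8 · 14 = 112
  d = 35: d(35) · Id(420/35) = 4 · 12 = 48
  d = 42: d(42) · Id(420/42) = 8 · 10 = 80
  d = 60: d(60) · Id(420/60) = 12 · 7 = 84
  d = 70: d(70) · Id(420/70) = 8 · 6 = 48
  d = 84: d(84) · Id(420/84) = 12 · 5 = 60
  d = 105: d(105) · Id(420/105) = 8 · 4 = 32
  d = 140: d(140) · Id(420/140) = 12 · 3 = 36
  d = 210: d(210) · Id(420/210) = 16 · 2 = 32
  d = 420: d(420) · Id(420/420) = 24 · 1 = 24
Summing: (d * Id)(420) = 420 + 420 + 280 + 315 + 168 + 280 + 120 + 168 + 210 + 120 + 112 + 126 + 80 + 90 + 112 + 48 + 80 + 84 + 48 + 60 + 32 + 36 + 32 + 24 = 3465.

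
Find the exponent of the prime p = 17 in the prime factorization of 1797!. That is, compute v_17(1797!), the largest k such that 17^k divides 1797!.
v_17(1797!) = 111

Legendre's formula: v_p(n!) = Σ_{k ≥ 1} ⌊n / p^k⌋. For p = 17, n = 1797, the terms are:
  ⌊1797/17^1⌋ = ⌊1797/17⌋ = 105
  ⌊1797/17^2⌋ = ⌊1797/289⌋ = 6
(the next term ⌊1797/17^3⌋ = 0, terminating the sum). Summing: v_17(1797!) = 105 + 6 = 111.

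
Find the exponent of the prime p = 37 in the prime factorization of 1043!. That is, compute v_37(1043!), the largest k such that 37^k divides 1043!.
v_37(1043!) = 28

Legendre's formula: v_p(n!) = Σ_{k ≥ 1} ⌊n / p^k⌋. For p = 37, n = 1043, the terms are:
  ⌊1043/37^1⌋ = ⌊1043/37⌋ = 28
(the next term ⌊1043/37^2⌋ = 0, terminating the sum). Summing: v_37(1043!) = 28 = 28.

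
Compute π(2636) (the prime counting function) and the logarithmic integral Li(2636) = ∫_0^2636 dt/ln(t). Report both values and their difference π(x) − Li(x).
π(2636) = 382;  Li(2636) ≈ 396.93;  π(x) − Li(x) ≈ -14.93.

Direct count of primes ≤ 2636 gives π(2636) = 382. Numerical evaluation of the logarithmic integral gives Li(2636) ≈ 396.93. The difference π(x) − Li(x) ≈ -14.93 is typically negative for small/moderate x (Li(x) overestimates), though Littlewood's theorem shows this sign changes infinitely often.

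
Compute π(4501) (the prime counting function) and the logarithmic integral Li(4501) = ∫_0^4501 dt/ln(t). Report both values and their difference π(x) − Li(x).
π(4501) = 610;  Li(4501) ≈ 625.34;  π(x) − Li(x) ≈ -15.34.

Direct count of primes ≤ 4501 gives π(4501) = 610. Numerical evaluation of the logarithmic integral gives Li(4501) ≈ 625.34. The difference π(x) − Li(x) ≈ -15.34 is typically negative for small/moderate x (Li(x) overestimates), though Littlewood's theorem shows this sign changes infinitely often.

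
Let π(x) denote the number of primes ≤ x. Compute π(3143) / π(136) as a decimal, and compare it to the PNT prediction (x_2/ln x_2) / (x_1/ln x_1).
π(3143)/π(136) = 446/32 ≈ 13.9375;  PNT prediction ≈ 14.0983.

π(136) = 32 and π(3143) = 446, so π(3143)/π(136) ≈ 13.9375. The PNT-predicted ratio is (3143/ln(3143)) / (136/ln(136)) ≈ 14.0983. The two agree to within a few percent, as expected.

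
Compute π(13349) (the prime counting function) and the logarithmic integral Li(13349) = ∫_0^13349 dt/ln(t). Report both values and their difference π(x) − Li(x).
π(13349) = 1585;  Li(13349) ≈ 1603.90;  π(x) − Li(x) ≈ -18.90.

Direct count of primes ≤ 13349 gives π(13349) = 1585. Numerical evaluation of the logarithmic integral gives Li(13349) ≈ 1603.90. The difference π(x) − Li(x) ≈ -18.90 is typically negative for small/moderate x (Li(x) overestimates), though Littlewood's theorem shows this sign changes infinitely often.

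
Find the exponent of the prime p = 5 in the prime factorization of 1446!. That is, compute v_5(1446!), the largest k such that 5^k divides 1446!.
v_5(1446!) = 359

Legendre's formula: v_p(n!) = Σ_{k ≥ 1} ⌊n / p^k⌋. For p = 5, n = 1446, the terms are:
  ⌊1446/5^1⌋ = ⌊1446/5⌋ = 289
  ⌊1446/5^2⌋ = ⌊1446/25⌋ = 57
  ⌊1446/5^3⌋ = ⌊1446/125⌋ = 11
  ⌊1446/5^4⌋ = ⌊1446/625⌋ = 2
(the next term ⌊1446/5^5⌋ = 0, terminating the sum). Summing: v_5(1446!) = 289 + 57 + 11 + 2 = 359.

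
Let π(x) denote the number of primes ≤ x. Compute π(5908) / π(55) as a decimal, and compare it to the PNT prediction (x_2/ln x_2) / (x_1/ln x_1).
π(5908)/π(55) = 777/16 ≈ 48.5625;  PNT prediction ≈ 49.5690.

π(55) = 16 and π(5908) = 777, so π(5908)/π(55) ≈ 48.5625. The PNT-predicted ratio is (5908/ln(5908)) / (55/ln(55)) ≈ 49.5690. The two agree to within a few percent, as expected.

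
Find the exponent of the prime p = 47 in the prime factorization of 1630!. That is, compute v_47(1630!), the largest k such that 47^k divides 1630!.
v_47(1630!) = 34

Legendre's formula: v_p(n!) = Σ_{k ≥ 1} ⌊n / p^k⌋. For p = 47, n = 1630, the terms are:
  ⌊1630/47^1⌋ = ⌊1630/47⌋ = 34
(the next term ⌊1630/47^2⌋ = 0, terminating the sum). Summing: v_47(1630!) = 34 = 34.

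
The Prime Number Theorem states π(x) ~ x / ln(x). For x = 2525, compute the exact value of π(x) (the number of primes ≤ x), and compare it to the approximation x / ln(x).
π(2525) = 369;  x/ln(x) ≈ 322.31;  relative error ≈ 12.65%.

Directly count primes up to 2525: π(2525) = 369. The PNT approximation gives 2525/ln(2525) ≈ 2525/7.83400 ≈ 322.31. Relative error (π(x) − x/ln(x)) / π(x) ≈ 12.65%; the approximation is known to undercount slightly (Li(x) is a better estimate).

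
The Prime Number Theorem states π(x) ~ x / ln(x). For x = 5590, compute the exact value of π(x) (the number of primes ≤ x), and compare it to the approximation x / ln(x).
π(5590) = 737;  x/ln(x) ≈ 647.84;  relative error ≈ 12.10%.

Directly count primes up to 5590: π(5590) = 737. The PNT approximation gives 5590/ln(5590) ≈ 5590/8.62873 ≈ 647.84. Relative error (π(x) − x/ln(x)) / π(x) ≈ 12.10%; the approximation is known to undercount slightly (Li(x) is a better estimate).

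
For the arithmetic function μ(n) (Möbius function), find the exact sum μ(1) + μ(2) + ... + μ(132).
Σ_{n ≤ 132} μ(n) = -3

Compute μ(n) for each 1 ≤ n ≤ 132: μ(1) = 1, μ(2) = -1, μ(3) = -1, μ(4) = 0, μ(5) = -1, μ(6) = 1, μ(7) = -1, μ(8) = 0, μ(9) = 0, μ(10) = 1, μ(11) = -1, μ(12) = 0, μ(13) = -1, μ(14) = 1, μ(15) = 1, μ(16) = 0, μ(17) = -1, μ(18) = 0, μ(19) = -1, μ(20) = 0, μ(21) = 1, μ(22) = 1, μ(23) = -1, μ(24) = 0, μ(25) = 0, μ(26) = 1, μ(27) = 0, μ(28) = 0, μ(29) = -1, μ(30) = -1, μ(31) = -1, μ(32) = 0, μ(33) = 1, μ(34) = 1, μ(35) = 1, μ(36) = 0, μ(37) = -1, μ(38) = 1, μ(39) = 1, μ(40) = 0, μ(41) = -1, μ(42) = -1, μ(43) = -1, μ(44) = 0, μ(45) = 0, μ(46) = 1, μ(47) = -1, μ(48) = 0, μ(49) = 0, μ(50) = 0, μ(51) = 1, μ(52) = 0, μ(53) = -1, μ(54) = 0, μ(55) = 1, μ(56) = 0, μ(57) = 1, μ(58) = 1, μ(59) = -1, μ(60) = 0, μ(61) = -1, μ(62) = 1, μ(63) = 0, μ(64) = 0, μ(65) = 1, μ(66) = -1, μ(67) = -1, μ(68) = 0, μ(69) = 1, μ(70) = -1, μ(71) = -1, μ(72) = 0, μ(73) = -1, μ(74) = 1, μ(75) = 0, μ(76) = 0, μ(77) = 1, μ(78) = -1, μ(79) = -1, μ(80) = 0, μ(81) = 0, μ(82) = 1, μ(83) = -1, μ(84) = 0, μ(85) = 1, μ(86) = 1, μ(87) = 1, μ(88) = 0, μ(89) = -1, μ(90) = 0, μ(91) = 1, μ(92) = 0, μ(93) = 1, μ(94) = 1, μ(95) = 1, μ(96) = 0, μ(97) = -1, μ(98) = 0, μ(99) = 0, μ(100) = 0, μ(101) = -1, μ(102) = -1, μ(103) = -1, μ(104) = 0, μ(105) = -1, μ(106) = 1, μ(107) = -1, μ(108) = 0, μ(109) = -1, μ(110) = -1, μ(111) = 1, μ(112) = 0, μ(113) = -1, μ(114) = -1, μ(115) = 1, μ(116) = 0, μ(117) = 0, μ(118) = 1, μ(119) = 1, μ(120) = 0, μ(121) = 0, μ(122) = 1, μ(123) = 1, μ(124) = 0, μ(125) = 0, μ(126) = 0, μ(127) = -1, μ(128) = 0, μ(129) = 1, μ(130) = -1, μ(131) = -1, μ(132) = 0. Summing all 132 values: -3. (Mertens function M(x) = Σ_{n ≤ x} μ(n); on average M(x) should be small (PNT ⟺ M(x) = o(x)).)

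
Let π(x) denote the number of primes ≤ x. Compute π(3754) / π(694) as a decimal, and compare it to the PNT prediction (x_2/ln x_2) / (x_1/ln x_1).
π(3754)/π(694) = 522/125 ≈ 4.1760;  PNT prediction ≈ 4.2998.

π(694) = 125 and π(3754) = 522, so π(3754)/π(694) ≈ 4.1760. The PNT-predicted ratio is (3754/ln(3754)) / (694/ln(694)) ≈ 4.2998. The two agree to within a few percent, as expected.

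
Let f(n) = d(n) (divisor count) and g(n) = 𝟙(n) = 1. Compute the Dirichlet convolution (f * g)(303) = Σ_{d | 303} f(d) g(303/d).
(d * 𝟙)(303) = 9

Divisors of 303: [1, 3, 101, 303]. For each d | 303:
  d = 1: d(1) · 𝟙(303/1) = 1 · 1 = 1
  d = 3: d(3) · 𝟙(303/3) = 2 · 1 = 2
  d = 101: d(101) · 𝟙(303/101) = 2 · 1 = 2
  d = 303: d(303) · 𝟙(303/303) = 4 · 1 = 4
Summing: (d * 𝟙)(303) = 1 + 2 + 2 + 4 = 9.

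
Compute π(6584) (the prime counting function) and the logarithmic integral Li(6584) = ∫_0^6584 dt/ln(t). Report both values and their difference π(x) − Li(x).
π(6584) = 852;  Li(6584) ≈ 867.18;  π(x) − Li(x) ≈ -15.18.

Direct count of primes ≤ 6584 gives π(6584) = 852. Numerical evaluation of the logarithmic integral gives Li(6584) ≈ 867.18. The difference π(x) − Li(x) ≈ -15.18 is typically negative for small/moderate x (Li(x) overestimates), though Littlewood's theorem shows this sign changes infinitely often.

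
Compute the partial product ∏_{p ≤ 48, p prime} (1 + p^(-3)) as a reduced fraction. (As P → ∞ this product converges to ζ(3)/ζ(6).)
∏ = 8015182591485824614015950466842624/6783810016842653083409665472454505

The primes p ≤ 48 are [2, 3, 5, 7, 11, 13, 17, 19, 23, 29, 31, 37, 41, 43, 47]. For each, (1 + 1/p^3) = (p^3 + 1)/p^3. Multiplying these fractions over p ∈ [2, 3, 5, 7, 11, 13, 17, 19, 23, 29, 31, 37, 41, 43, 47] gives 8015182591485824614015950466842624/6783810016842653083409665472454505. (In the limit P → ∞ this tends to ζ(3)/ζ(6).)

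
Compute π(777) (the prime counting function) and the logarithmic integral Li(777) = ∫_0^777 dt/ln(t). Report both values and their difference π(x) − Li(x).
π(777) = 137;  Li(777) ≈ 144.75;  π(x) − Li(x) ≈ -7.75.

Direct count of primes ≤ 777 gives π(777) = 137. Numerical evaluation of the logarithmic integral gives Li(777) ≈ 144.75. The difference π(x) − Li(x) ≈ -7.75 is typically negative for small/moderate x (Li(x) overestimates), though Littlewood's theorem shows this sign changes infinitely often.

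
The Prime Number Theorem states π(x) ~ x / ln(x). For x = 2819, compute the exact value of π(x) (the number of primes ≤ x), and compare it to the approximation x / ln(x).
π(2819) = 410;  x/ln(x) ≈ 354.85;  relative error ≈ 13.45%.

Directly count primes up to 2819: π(2819) = 410. The PNT approximation gives 2819/ln(2819) ≈ 2819/7.94414 ≈ 354.85. Relative error (π(x) − x/ln(x)) / π(x) ≈ 13.45%; the approximation is known to undercount slightly (Li(x) is a better estimate).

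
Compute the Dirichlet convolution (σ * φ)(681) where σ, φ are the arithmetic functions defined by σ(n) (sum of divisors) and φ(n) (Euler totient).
(σ * φ)(681) = 2724

Divisors of 681: [1, 3, 227, 681]. For each d | 681:
  d = 1: σ(1) · φ(681/1) = 1 · 452 = 452
  d = 3: σ(3) · φ(681/3) = 4 · 226 = 904
  d = 227: σ(227) · φ(681/227) = 228 · 2 = 456
  d = 681: σ(681) · φ(681/681) = 912 · 1 = 912
Summing: (σ * φ)(681) = 452 + 904 + 456 + 912 = 2724.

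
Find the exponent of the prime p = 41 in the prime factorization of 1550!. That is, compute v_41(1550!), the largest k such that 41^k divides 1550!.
v_41(1550!) = 37

Legendre's formula: v_p(n!) = Σ_{k ≥ 1} ⌊n / p^k⌋. For p = 41, n = 1550, the terms are:
  ⌊1550/41^1⌋ = ⌊1550/41⌋ = 37
(the next term ⌊1550/41^2⌋ = 0, terminating the sum). Summing: v_41(1550!) = 37 = 37.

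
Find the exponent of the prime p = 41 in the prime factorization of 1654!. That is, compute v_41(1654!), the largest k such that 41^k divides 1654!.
v_41(1654!) = 40

Legendre's formula: v_p(n!) = Σ_{k ≥ 1} ⌊n / p^k⌋. For p = 41, n = 1654, the terms are:
  ⌊1654/41^1⌋ = ⌊1654/41⌋ = 40
(the next term ⌊1654/41^2⌋ = 0, terminating the sum). Summing: v_41(1654!) = 40 = 40.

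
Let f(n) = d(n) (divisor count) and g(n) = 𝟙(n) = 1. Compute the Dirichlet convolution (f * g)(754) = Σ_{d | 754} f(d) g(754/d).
(d * 𝟙)(754) = 27

Divisors of 754: [1, 2, 13, 26, 29, 58, 377, 754]. For each d | 754:
  d = 1: d(1) · 𝟙(754/1) = 1 · 1 = 1
  d = 2: d(2) · 𝟙(754/2) = 2 · 1 = 2
  d = 13: d(13) · 𝟙(754/13) = 2 · 1 = 2
  d = 26: d(26) · 𝟙(754/26) = 4 · 1 = 4
  d = 29: d(29) · 𝟙(754/29) = 2 · 1 = 2
  d = 58: d(58) · 𝟙(754/58) = 4 · 1 = 4
  d = 377: d(377) · 𝟙(754/377) = 4 · 1 = 4
  d = 754: d(754) · 𝟙(754/754) = 8 · 1 = 8
Summing: (d * 𝟙)(754) = 1 + 2 + 2 + 4 + 2 + 4 + 4 + 8 = 27.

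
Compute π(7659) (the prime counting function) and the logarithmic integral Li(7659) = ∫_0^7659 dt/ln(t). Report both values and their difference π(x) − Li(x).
π(7659) = 971;  Li(7659) ≈ 988.38;  π(x) − Li(x) ≈ -17.38.

Direct count of primes ≤ 7659 gives π(7659) = 971. Numerical evaluation of the logarithmic integral gives Li(7659) ≈ 988.38. The difference π(x) − Li(x) ≈ -17.38 is typically negative for small/moderate x (Li(x) overestimates), though Littlewood's theorem shows this sign changes infinitely often.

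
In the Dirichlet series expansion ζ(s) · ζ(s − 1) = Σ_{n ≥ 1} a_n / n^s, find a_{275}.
σ(275) = 372

In the product (Σ m^0/m^s)(Σ k / k^s) = Σ (Σ_{d | n} d) / n^s, the coefficient of 1/n^s is σ(n) = Σ_{d | n} d. For n = 275, divisors are [1, 5, 11, 25, 55, 275]; summing: σ(275) = 372.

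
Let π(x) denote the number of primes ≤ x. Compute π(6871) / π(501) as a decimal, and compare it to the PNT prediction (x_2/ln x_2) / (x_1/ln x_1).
π(6871)/π(501) = 885/95 ≈ 9.3158;  PNT prediction ≈ 9.6500.

π(501) = 95 and π(6871) = 885, so π(6871)/π(501) ≈ 9.3158. The PNT-predicted ratio is (6871/ln(6871)) / (501/ln(501)) ≈ 9.6500. The two agree to within a few percent, as expected.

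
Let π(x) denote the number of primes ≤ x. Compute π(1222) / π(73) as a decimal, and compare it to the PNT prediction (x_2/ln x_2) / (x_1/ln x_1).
π(1222)/π(73) = 199/21 ≈ 9.4762;  PNT prediction ≈ 10.1039.

π(73) = 21 and π(1222) = 199, so π(1222)/π(73) ≈ 9.4762. The PNT-predicted ratio is (1222/ln(1222)) / (73/ln(73)) ≈ 10.1039. The two agree to within a few percent, as expected.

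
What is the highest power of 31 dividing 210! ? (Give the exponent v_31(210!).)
v_31(210!) = 6

Legendre's formula: v_p(n!) = Σ_{k ≥ 1} ⌊n / p^k⌋. For p = 31, n = 210, the terms are:
  ⌊210/31^1⌋ = ⌊210/31⌋ = 6
(the next term ⌊210/31^2⌋ = 0, terminating the sum). Summing: v_31(210!) = 6 = 6.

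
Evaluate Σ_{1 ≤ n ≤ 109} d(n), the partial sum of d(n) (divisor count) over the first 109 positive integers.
Σ_{n ≤ 109} d(n) = 530

Compute d(n) for each 1 ≤ n ≤ 109: d(1) = 1, d(2) = 2, d(3) = 2, d(4) = 3, d(5) = 2, d(6) = 4, d(7) = 2, d(8) = 4, d(9) = 3, d(10) = 4, d(11) = 2, d(12) = 6, d(13) = 2, d(14) = 4, d(15) = 4, d(16) = 5, d(17) = 2, d(18) = 6, d(19) = 2, d(20) = 6, d(21) = 4, d(22) = 4, d(23) = 2, d(24) = 8, d(25) = 3, d(26) = 4, d(27) = 4, d(28) = 6, d(29) = 2, d(30) = 8, d(31) = 2, d(32) = 6, d(33) = 4, d(34) = 4, d(35) = 4, d(36) = 9, d(37) = 2, d(38) = 4, d(39) = 4, d(40) = 8, d(41) = 2, d(42) = 8, d(43) = 2, d(44) = 6, d(45) = 6, d(46) = 4, d(47) = 2, d(48) = 10, d(49) = 3, d(50) = 6, d(51) = 4, d(52) = 6, d(53) = 2, d(54) = 8, d(55) = 4, d(56) = 8, d(57) = 4, d(58) = 4, d(59) = 2, d(60) = 12, d(61) = 2, d(62) = 4, d(63) = 6, d(64) = 7, d(65) = 4, d(66) = 8, d(67) = 2, d(68) = 6, d(69) = 4, d(70) = 8, d(71) = 2, d(72) = 12, d(73) = 2, d(74) = 4, d(75) = 6, d(76) = 6, d(77) = 4, d(78) = 8, d(79) = 2, d(80) = 10, d(81) = 5, d(82) = 4, d(83) = 2, d(84) = 12, d(85) = 4, d(86) = 4, d(87) = 4, d(88) = 8, d(89) = 2, d(90) = 12, d(91) = 4, d(92) = 6, d(93) = 4, d(94) = 4, d(95) = 4, d(96) = 12, d(97) = 2, d(98) = 6, d(99) = 6, d(100) = 9, d(101) = 2, d(102) = 8, d(103) = 2, d(104) = 8, d(105) = 8, d(106) = 4, d(107) = 2, d(108) = 12, d(109) = 2. Summing all 109 values: 530. (Dirichlet's divisor formula: Σ_{n ≤ x} d(n) = x ln(x) + (2γ − 1) x + O(√x). For x = 109, the asymptotic estimate is ≈ 528.19.)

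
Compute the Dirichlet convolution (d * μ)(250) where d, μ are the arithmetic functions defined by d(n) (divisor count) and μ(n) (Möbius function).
(d * μ)(250) = 1

Divisors of 250: [1, 2, 5, 10, 25, 50, 125, 250]. For each d | 250:
  d = 1: d(1) · μ(250/1) = 1 · 0 = 0
  d = 2: d(2) · μ(250/2) = 2 · 0 = 0
  d = 5: d(5) · μ(250/5) = 2 · 0 = 0
  d = 10: d(10) · μ(250/10) = 4 · 0 = 0
  d = 25: d(25) · μ(250/25) = 3 · 1 = 3
  d = 50: d(50) · μ(250/50) = 6 · -1 = -6
  d = 125: d(125) · μ(250/125) = 4 · -1 = -4
  d = 250: d(250) · μ(250/250) = 8 · 1 = 8
Summing: (d * μ)(250) = 0 + 0 + 0 + 0 + 3 + -6 + -4 + 8 = 1.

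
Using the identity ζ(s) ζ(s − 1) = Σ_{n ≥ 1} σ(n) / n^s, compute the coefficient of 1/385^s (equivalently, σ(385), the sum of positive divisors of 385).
σ(385) = 576

In the product (Σ m^0/m^s)(Σ k / k^s) = Σ (Σ_{d | n} d) / n^s, the coefficient of 1/n^s is σ(n) = Σ_{d | n} d. For n = 385, divisors are [1, 5, 7, 11, 35, 55, 77, 385]; summing: σ(385) = 576.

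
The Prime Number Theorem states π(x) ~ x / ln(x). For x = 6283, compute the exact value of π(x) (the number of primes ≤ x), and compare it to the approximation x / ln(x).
π(6283) = 817;  x/ln(x) ≈ 718.42;  relative error ≈ 12.07%.

Directly count primes up to 6283: π(6283) = 817. The PNT approximation gives 6283/ln(6283) ≈ 6283/8.74560 ≈ 718.42. Relative error (π(x) − x/ln(x)) / π(x) ≈ 12.07%; the approximation is known to undercount slightly (Li(x) is a better estimate).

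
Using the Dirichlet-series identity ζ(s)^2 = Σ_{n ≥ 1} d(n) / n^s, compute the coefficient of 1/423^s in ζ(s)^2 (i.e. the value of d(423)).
d(423) = 6

ζ(s)^2 = (Σ 1/m^s)(Σ 1/k^s). The coefficient of 1/n^s in the product is the number of ordered pairs (m, k) with mk = n, which equals d(n). For n = 423, divisors are [1, 3, 9, 47, 141, 423], so d(423) = 6.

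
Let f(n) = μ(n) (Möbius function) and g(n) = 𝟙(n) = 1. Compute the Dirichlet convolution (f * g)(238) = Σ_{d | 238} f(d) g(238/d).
(μ * 𝟙)(238) = 0

Divisors of 238: [1, 2, 7, 14, 17, 34, 119, 238]. For each d | 238:
  d = 1: μ(1) · 𝟙(238/1) = 1 · 1 = 1
  d = 2: μ(2) · 𝟙(238/2) = -1 · 1 = -1
  d = 7: μ(7) · 𝟙(238/7) = -1 · 1 = -1
  d = 14: μ(14) · 𝟙(238/14) = 1 · 1 = 1
  d = 17: μ(17) · 𝟙(238/17) = -1 · 1 = -1
  d = 34: μ(34) · 𝟙(238/34) = 1 · 1 = 1
  d = 119: μ(119) · 𝟙(238/119) = 1 · 1 = 1
  d = 238: μ(238) · 𝟙(238/238) = -1 · 1 = -1
Summing: (μ * 𝟙)(238) = 1 + -1 + -1 + 1 + -1 + 1 + 1 + -1 = 0.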